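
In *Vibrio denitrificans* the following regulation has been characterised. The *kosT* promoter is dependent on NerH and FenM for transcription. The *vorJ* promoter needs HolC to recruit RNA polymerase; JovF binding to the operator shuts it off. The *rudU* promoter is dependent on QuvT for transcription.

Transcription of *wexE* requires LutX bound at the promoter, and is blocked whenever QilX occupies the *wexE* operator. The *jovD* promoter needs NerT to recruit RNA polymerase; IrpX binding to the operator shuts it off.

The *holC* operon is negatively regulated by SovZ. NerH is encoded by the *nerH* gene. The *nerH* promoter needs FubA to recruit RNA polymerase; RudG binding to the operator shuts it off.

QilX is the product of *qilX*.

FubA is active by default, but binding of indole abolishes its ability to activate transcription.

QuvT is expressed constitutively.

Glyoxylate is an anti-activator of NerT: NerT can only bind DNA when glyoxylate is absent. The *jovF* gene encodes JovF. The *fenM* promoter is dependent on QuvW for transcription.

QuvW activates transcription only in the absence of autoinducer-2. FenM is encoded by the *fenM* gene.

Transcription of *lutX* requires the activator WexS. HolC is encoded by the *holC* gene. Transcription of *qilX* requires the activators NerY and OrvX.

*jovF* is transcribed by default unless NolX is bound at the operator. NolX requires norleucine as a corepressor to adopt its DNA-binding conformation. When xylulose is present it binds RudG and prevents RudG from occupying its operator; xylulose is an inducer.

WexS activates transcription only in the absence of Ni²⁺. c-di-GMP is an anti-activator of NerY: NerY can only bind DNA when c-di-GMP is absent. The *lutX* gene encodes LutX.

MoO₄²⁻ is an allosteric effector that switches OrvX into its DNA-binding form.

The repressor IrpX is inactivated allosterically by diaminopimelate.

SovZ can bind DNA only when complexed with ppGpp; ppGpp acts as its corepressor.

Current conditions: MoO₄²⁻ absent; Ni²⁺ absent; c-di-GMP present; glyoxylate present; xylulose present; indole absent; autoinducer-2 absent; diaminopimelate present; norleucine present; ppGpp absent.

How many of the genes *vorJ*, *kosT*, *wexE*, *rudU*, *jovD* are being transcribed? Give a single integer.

4

ppGpp is absent, so SovZ is inactive.
With no repressor bound, *holC* is transcribed.
So HolC is produced and active.
Norleucine is present, so NolX is active.
With repressor NolX bound, *jovF* is not transcribed.
So JovF is not produced.
No repressor is bound and HolC is active, so *vorJ* is transcribed.
→ *vorJ* is ON.
Xylulose is present, so RudG is inactive.
Indole is absent, so FubA is active.
No repressor is bound and FubA is active, so *nerH* is transcribed.
So NerH is produced and active.
Autoinducer-2 is absent, so QuvW is active.
No repressor is bound and QuvW is active, so *fenM* is transcribed.
So FenM is produced and active.
No repressor is bound and NerH and FenM are active, so *kosT* is transcribed.
→ *kosT* is ON.
Ni²⁺ is absent, so WexS is active.
No repressor is bound and WexS is active, so *lutX* is transcribed.
So LutX is produced and active.
c-di-GMP is present, so NerY is inactive.
MoO₄²⁻ is absent, so OrvX is inactive.
Required activator NerY is absent, so *qilX* is not transcribed.
So QilX is not produced.
No repressor is bound and LutX is active, so *wexE* is transcribed.
→ *wexE* is ON.
QuvT is produced constitutively and is active.
No repressor is bound and QuvT is active, so *rudU* is transcribed.
→ *rudU* is ON.
Diaminopimelate is present, so IrpX is inactive.
Glyoxylate is present, so NerT is inactive.
Required activator NerT is absent, so *jovD* is not transcribed.
→ *jovD* is OFF.
4 of the 5 genes are transcribed.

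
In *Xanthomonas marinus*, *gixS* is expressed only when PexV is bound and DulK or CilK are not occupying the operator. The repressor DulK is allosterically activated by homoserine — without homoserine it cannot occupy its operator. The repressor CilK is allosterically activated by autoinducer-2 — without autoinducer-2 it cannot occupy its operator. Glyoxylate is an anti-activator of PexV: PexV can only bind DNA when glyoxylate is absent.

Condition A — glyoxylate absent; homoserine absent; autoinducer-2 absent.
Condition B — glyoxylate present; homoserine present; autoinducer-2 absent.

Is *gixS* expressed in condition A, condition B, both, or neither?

Condition A:
Glyoxylate is absent, so PexV is active.
Homoserine is absent, so DulK is inactive.
Autoinducer-2 is absent, so CilK is inactive.
No repressor is bound and PexV is active, so *gixS* is transcribed.
→ *gixS* is ON in A.
Condition B:
Glyoxylate is present, so PexV is inactive.
Homoserine is present, so DulK is active.
Autoinducer-2 is absent, so CilK is inactive.
With repressor DulK bound, *gixS* is not transcribed.
→ *gixS* is OFF in B.

A only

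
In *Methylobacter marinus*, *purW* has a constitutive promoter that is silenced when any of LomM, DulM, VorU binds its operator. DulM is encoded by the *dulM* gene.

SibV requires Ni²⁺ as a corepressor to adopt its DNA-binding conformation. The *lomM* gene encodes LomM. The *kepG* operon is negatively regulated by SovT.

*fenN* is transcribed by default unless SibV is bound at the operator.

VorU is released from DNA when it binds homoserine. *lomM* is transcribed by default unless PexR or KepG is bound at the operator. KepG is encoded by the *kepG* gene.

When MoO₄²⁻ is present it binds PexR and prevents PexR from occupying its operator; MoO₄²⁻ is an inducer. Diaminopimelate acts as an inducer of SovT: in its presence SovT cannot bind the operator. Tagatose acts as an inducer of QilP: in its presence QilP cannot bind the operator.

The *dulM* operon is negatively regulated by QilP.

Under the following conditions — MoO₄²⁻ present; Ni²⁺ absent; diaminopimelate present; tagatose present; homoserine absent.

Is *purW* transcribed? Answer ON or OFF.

MoO₄²⁻ is present, so PexR is inactive.
Diaminopimelate is present, so SovT is inactive.
With no repressor bound, *kepG* is transcribed.
So KepG is produced and active.
With repressor KepG bound, *lomM* is not transcribed.
So LomM is not produced.
Tagatose is present, so QilP is inactive.
With no repressor bound, *dulM* is transcribed.
So DulM is produced and active.
Homoserine is absent, so VorU is active.
With repressor DulM bound, *purW* is not transcribed.

OFF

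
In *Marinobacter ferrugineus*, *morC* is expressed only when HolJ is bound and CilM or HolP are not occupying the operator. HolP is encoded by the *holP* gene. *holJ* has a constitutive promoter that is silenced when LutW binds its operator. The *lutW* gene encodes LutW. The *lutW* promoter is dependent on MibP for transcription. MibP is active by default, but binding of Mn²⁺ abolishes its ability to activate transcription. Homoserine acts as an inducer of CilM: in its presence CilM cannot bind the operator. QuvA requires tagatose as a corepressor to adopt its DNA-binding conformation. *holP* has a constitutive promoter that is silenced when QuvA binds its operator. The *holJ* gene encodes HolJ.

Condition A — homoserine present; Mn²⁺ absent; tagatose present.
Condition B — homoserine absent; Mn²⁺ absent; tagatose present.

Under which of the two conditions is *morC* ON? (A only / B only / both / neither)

Condition A:
Homoserine is present, so CilM is inactive.
Mn²⁺ is absent, so MibP is active.
No repressor is bound and MibP is active, so *lutW* is transcribed.
So LutW is produced and active.
With repressor LutW bound, *holJ* is not transcribed.
So HolJ is not produced.
Tagatose is present, so QuvA is active.
With repressor QuvA bound, *holP* is not transcribed.
So HolP is not produced.
Required activator HolJ is absent, so *morC* is not transcribed.
→ *morC* is OFF in A.
Condition B:
Homoserine is absent, so CilM is active.
Mn²⁺ is absent, so MibP is active.
No repressor is bound and MibP is active, so *lutW* is transcribed.
So LutW is produced and active.
With repressor LutW bound, *holJ* is not transcribed.
So HolJ is not produced.
Tagatose is present, so QuvA is active.
With repressor QuvA bound, *holP* is not transcribed.
So HolP is not produced.
With repressor CilM bound, *morC* is not transcribed.
→ *morC* is OFF in B.

neither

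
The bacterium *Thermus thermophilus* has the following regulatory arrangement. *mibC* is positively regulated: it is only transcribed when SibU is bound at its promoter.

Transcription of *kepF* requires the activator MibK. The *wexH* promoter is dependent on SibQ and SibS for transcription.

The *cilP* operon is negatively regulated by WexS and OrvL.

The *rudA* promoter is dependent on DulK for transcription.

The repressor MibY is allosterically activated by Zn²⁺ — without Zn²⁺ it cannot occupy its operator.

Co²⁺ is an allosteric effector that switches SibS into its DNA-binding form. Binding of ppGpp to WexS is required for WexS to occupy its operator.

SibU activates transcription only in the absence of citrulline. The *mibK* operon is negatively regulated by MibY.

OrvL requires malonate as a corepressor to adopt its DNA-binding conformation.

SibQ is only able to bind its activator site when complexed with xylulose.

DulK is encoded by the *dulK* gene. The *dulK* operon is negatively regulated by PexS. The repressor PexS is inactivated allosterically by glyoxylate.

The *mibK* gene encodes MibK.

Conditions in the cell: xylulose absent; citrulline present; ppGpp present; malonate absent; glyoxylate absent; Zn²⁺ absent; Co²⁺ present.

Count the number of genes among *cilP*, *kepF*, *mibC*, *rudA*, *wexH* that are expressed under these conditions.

1

ppGpp is present, so WexS is active.
Malonate is absent, so OrvL is inactive.
With repressor WexS bound, *cilP* is not transcribed.
→ *cilP* is OFF.
Zn²⁺ is absent, so MibY is inactive.
With no repressor bound, *mibK* is transcribed.
So MibK is produced and active.
No repressor is bound and MibK is active, so *kepF* is transcribed.
→ *kepF* is ON.
Citrulline is present, so SibU is inactive.
Required activator SibU is absent, so *mibC* is not transcribed.
→ *mibC* is OFF.
Glyoxylate is absent, so PexS is active.
With repressor PexS bound, *dulK* is not transcribed.
So DulK is not produced.
Required activator DulK is absent, so *rudA* is not transcribed.
→ *rudA* is OFF.
Xylulose is absent, so SibQ is inactive.
Co²⁺ is present, so SibS is active.
Required activator SibQ is absent, so *wexH* is not transcribed.
→ *wexH* is OFF.
1 of the 5 genes is transcribed.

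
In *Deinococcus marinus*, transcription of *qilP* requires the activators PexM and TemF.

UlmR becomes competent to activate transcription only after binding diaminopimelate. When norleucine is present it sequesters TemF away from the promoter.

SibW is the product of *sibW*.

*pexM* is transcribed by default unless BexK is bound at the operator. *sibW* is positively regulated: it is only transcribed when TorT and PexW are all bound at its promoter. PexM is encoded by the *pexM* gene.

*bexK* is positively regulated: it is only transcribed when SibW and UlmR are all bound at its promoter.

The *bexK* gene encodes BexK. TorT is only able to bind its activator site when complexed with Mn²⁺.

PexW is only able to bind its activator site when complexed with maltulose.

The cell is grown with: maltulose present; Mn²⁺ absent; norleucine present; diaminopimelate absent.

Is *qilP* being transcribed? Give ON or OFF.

Mn²⁺ is absent, so TorT is inactive.
Maltulose is present, so PexW is active.
Required activator TorT is absent, so *sibW* is not transcribed.
So SibW is not produced.
Diaminopimelate is absent, so UlmR is inactive.
Required activator SibW is absent, so *bexK* is not transcribed.
So BexK is not produced.
With no repressor bound, *pexM* is transcribed.
So PexM is produced and active.
Norleucine is present, so TemF is inactive.
Required activator TemF is absent, so *qilP* is not transcribed.

OFF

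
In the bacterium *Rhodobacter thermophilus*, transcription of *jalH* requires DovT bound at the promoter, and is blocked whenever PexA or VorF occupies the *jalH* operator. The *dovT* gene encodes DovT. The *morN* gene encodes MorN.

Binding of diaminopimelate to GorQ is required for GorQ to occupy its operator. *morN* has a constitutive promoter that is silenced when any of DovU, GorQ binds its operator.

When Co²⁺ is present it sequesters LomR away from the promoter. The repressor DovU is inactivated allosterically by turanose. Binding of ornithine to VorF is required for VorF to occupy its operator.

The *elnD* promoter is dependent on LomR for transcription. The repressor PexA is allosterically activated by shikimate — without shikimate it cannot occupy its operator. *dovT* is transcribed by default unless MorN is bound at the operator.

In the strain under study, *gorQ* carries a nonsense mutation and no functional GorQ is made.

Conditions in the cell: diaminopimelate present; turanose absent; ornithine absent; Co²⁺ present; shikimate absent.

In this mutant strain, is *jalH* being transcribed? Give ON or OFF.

ON

Turanose is absent, so DovU is active.
GorQ is non-functional in this strain, so it has no effect.
With repressor DovU bound, *morN* is not transcribed.
So MorN is not produced.
With no repressor bound, *dovT* is transcribed.
So DovT is produced and active.
Shikimate is absent, so PexA is inactive.
Ornithine is absent, so VorF is inactive.
No repressor is bound and DovT is active, so *jalH* is transcribed.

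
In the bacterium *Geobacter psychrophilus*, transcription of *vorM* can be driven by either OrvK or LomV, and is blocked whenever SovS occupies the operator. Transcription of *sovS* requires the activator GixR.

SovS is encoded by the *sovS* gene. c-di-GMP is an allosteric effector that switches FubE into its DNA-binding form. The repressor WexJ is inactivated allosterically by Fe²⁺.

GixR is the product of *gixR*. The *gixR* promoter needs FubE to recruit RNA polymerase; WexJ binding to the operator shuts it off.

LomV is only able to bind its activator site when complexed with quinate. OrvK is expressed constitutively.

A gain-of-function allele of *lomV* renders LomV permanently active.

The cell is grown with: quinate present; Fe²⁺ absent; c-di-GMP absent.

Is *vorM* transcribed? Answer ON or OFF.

OrvK is produced constitutively and is active.
Fe²⁺ is absent, so WexJ is active.
c-di-GMP is absent, so FubE is inactive.
With repressor WexJ bound, *gixR* is not transcribed.
So GixR is not produced.
Required activator GixR is absent, so *sovS* is not transcribed.
So SovS is not produced.
LomV is constitutively active in this strain.
Activator OrvK is present, so *vorM* is transcribed.

ON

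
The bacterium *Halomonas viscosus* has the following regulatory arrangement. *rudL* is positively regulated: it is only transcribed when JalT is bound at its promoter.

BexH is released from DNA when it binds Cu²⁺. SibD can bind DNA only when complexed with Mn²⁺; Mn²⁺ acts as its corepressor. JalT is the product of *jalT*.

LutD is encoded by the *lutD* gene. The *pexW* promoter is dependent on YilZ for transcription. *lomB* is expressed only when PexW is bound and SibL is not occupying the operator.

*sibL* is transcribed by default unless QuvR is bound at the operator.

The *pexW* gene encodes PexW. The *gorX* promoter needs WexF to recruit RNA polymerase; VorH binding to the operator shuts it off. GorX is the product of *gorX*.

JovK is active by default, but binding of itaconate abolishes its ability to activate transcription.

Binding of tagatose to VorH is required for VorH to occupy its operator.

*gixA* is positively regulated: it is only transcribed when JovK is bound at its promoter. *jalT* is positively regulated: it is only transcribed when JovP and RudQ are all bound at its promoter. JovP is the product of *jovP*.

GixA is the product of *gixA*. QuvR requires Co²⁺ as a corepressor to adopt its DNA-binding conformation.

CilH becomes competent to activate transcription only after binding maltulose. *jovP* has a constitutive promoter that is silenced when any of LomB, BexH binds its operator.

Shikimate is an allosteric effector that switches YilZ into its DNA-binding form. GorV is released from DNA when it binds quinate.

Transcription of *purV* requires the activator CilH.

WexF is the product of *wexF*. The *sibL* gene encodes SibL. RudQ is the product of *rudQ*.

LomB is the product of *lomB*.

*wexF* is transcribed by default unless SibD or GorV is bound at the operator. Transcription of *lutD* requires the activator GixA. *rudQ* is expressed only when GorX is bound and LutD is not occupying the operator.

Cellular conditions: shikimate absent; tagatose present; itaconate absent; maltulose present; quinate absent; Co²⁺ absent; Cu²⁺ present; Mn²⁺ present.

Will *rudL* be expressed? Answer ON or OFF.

OFF

Co²⁺ is absent, so QuvR is inactive.
With no repressor bound, *sibL* is transcribed.
So SibL is produced and active.
Shikimate is absent, so YilZ is inactive.
Required activator YilZ is absent, so *pexW* is not transcribed.
So PexW is not produced.
With repressor SibL bound, *lomB* is not transcribed.
So LomB is not produced.
Cu²⁺ is present, so BexH is inactive.
With no repressor bound, *jovP* is transcribed.
So JovP is produced and active.
Tagatose is present, so VorH is active.
Mn²⁺ is present, so SibD is active.
Quinate is absent, so GorV is active.
With repressor SibD bound, *wexF* is not transcribed.
So WexF is not produced.
With repressor VorH bound, *gorX* is not transcribed.
So GorX is not produced.
Itaconate is absent, so JovK is active.
No repressor is bound and JovK is active, so *gixA* is transcribed.
So GixA is produced and active.
No repressor is bound and GixA is active, so *lutD* is transcribed.
So LutD is produced and active.
With repressor LutD bound, *rudQ* is not transcribed.
So RudQ is not produced.
Required activator RudQ is absent, so *jalT* is not transcribed.
So JalT is not produced.
Required activator JalT is absent, so *rudL* is not transcribed.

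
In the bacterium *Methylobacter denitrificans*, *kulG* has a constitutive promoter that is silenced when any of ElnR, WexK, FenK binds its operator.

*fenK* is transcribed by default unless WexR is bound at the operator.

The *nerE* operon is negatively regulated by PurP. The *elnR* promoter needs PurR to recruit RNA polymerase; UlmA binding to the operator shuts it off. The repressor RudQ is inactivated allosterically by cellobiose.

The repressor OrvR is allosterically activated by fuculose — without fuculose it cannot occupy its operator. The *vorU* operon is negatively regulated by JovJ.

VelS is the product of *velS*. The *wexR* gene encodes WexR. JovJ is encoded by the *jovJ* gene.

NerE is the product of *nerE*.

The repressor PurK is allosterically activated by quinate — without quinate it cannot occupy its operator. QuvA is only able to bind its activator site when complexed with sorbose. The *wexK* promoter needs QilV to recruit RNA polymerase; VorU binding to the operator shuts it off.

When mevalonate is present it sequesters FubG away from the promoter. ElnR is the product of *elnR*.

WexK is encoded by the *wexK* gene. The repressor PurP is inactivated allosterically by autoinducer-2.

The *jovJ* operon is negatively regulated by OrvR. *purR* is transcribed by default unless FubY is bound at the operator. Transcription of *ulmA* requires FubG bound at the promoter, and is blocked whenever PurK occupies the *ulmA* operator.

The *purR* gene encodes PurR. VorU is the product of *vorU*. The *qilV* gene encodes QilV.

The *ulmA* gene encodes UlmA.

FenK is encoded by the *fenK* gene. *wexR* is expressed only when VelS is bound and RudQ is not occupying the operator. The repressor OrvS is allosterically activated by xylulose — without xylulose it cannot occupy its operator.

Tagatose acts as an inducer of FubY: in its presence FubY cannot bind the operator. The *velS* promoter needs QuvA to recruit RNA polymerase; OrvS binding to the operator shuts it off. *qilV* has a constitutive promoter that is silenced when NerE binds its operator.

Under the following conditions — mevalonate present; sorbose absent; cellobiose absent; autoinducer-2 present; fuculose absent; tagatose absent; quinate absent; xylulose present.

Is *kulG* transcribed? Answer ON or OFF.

Quinate is absent, so PurK is inactive.
Mevalonate is present, so FubG is inactive.
Required activator FubG is absent, so *ulmA* is not transcribed.
So UlmA is not produced.
Tagatose is absent, so FubY is active.
With repressor FubY bound, *purR* is not transcribed.
So PurR is not produced.
Required activator PurR is absent, so *elnR* is not transcribed.
So ElnR is not produced.
Fuculose is absent, so OrvR is inactive.
With no repressor bound, *jovJ* is transcribed.
So JovJ is produced and active.
With repressor JovJ bound, *vorU* is not transcribed.
So VorU is not produced.
Autoinducer-2 is present, so PurP is inactive.
With no repressor bound, *nerE* is transcribed.
So NerE is produced and active.
With repressor NerE bound, *qilV* is not transcribed.
So QilV is not produced.
Required activator QilV is absent, so *wexK* is not transcribed.
So WexK is not produced.
Xylulose is present, so OrvS is active.
Sorbose is absent, so QuvA is inactive.
With repressor OrvS bound, *velS* is not transcribed.
So VelS is not produced.
Cellobiose is absent, so RudQ is active.
With repressor RudQ bound, *wexR* is not transcribed.
So WexR is not produced.
With no repressor bound, *fenK* is transcribed.
So FenK is produced and active.
With repressor FenK bound, *kulG* is not transcribed.

OFF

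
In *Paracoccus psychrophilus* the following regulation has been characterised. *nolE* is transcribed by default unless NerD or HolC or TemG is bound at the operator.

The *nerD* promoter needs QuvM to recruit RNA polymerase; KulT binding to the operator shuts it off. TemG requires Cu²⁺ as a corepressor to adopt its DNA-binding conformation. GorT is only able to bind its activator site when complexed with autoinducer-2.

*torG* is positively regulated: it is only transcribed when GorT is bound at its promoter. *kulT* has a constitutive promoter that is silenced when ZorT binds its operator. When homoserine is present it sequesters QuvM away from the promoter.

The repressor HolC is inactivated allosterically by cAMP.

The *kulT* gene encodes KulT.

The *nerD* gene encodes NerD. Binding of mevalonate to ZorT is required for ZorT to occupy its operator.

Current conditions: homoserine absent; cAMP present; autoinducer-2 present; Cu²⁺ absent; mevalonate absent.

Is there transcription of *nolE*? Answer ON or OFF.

ON

Homoserine is absent, so QuvM is active.
Mevalonate is absent, so ZorT is inactive.
With no repressor bound, *kulT* is transcribed.
So KulT is produced and active.
With repressor KulT bound, *nerD* is not transcribed.
So NerD is not produced.
cAMP is present, so HolC is inactive.
Cu²⁺ is absent, so TemG is inactive.
With no repressor bound, *nolE* is transcribed.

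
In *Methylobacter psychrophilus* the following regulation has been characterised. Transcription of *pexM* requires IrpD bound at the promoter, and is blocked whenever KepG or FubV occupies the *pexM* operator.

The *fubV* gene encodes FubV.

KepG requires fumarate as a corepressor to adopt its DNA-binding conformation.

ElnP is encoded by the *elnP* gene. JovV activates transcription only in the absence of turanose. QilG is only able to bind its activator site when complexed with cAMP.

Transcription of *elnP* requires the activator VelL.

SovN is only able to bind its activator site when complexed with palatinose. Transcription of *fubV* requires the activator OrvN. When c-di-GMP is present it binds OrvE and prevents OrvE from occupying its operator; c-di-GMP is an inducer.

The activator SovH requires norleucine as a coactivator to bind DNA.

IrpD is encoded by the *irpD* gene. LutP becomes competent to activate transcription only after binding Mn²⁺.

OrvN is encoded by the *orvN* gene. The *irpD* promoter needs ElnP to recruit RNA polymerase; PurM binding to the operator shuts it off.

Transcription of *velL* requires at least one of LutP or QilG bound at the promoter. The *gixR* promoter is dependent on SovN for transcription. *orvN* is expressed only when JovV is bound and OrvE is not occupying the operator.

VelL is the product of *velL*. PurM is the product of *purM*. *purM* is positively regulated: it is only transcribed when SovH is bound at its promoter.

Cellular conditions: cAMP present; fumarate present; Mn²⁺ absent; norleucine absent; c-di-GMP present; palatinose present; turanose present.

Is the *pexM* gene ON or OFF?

Norleucine is absent, so SovH is inactive.
Required activator SovH is absent, so *purM* is not transcribed.
So PurM is not produced.
Mn²⁺ is absent, so LutP is inactive.
cAMP is present, so QilG is active.
Activator QilG is present, so *velL* is transcribed.
So VelL is produced and active.
No repressor is bound and VelL is active, so *elnP* is transcribed.
So ElnP is produced and active.
No repressor is bound and ElnP is active, so *irpD* is transcribed.
So IrpD is produced and active.
Fumarate is present, so KepG is active.
Turanose is present, so JovV is inactive.
c-di-GMP is present, so OrvE is inactive.
Required activator JovV is absent, so *orvN* is not transcribed.
So OrvN is not produced.
Required activator OrvN is absent, so *fubV* is not transcribed.
So FubV is not produced.
With repressor KepG bound, *pexM* is not transcribed.

OFF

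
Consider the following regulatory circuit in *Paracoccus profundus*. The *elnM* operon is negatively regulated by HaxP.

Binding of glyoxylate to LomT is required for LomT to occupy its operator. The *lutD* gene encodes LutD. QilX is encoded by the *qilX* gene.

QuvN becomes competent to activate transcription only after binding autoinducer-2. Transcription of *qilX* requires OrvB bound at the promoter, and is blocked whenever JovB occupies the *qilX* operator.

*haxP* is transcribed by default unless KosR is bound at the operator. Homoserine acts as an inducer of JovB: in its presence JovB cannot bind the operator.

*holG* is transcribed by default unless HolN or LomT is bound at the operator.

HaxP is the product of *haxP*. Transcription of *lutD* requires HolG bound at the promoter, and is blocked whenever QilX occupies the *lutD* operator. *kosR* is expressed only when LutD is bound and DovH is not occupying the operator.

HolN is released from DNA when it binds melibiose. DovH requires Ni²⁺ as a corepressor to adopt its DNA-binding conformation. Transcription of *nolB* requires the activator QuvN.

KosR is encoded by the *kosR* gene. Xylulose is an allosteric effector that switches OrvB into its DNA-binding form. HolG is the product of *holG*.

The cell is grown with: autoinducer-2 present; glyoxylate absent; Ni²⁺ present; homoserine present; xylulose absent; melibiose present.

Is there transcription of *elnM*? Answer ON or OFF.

OFF

Melibiose is present, so HolN is inactive.
Glyoxylate is absent, so LomT is inactive.
With no repressor bound, *holG* is transcribed.
So HolG is produced and active.
Homoserine is present, so JovB is inactive.
Xylulose is absent, so OrvB is inactive.
Required activator OrvB is absent, so *qilX* is not transcribed.
So QilX is not produced.
No repressor is bound and HolG is active, so *lutD* is transcribed.
So LutD is produced and active.
Ni²⁺ is present, so DovH is active.
With repressor DovH bound, *kosR* is not transcribed.
So KosR is not produced.
With no repressor bound, *haxP* is transcribed.
So HaxP is produced and active.
With repressor HaxP bound, *elnM* is not transcribed.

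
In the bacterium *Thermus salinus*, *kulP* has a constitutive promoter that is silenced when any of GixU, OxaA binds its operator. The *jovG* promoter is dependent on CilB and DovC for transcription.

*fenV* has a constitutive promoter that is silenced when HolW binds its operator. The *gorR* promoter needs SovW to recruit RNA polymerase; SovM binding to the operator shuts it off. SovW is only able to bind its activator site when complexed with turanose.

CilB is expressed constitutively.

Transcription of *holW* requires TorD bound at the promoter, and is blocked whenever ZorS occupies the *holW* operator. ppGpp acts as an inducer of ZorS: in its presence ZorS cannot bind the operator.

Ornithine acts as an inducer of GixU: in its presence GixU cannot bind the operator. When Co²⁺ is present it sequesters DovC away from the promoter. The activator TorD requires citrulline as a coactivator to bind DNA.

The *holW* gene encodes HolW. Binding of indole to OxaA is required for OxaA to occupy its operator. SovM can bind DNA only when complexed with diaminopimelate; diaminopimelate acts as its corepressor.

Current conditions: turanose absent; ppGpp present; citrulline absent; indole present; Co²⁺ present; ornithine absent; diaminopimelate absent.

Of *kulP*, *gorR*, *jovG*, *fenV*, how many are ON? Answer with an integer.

1

Ornithine is absent, so GixU is active.
Indole is present, so OxaA is active.
With repressor GixU bound, *kulP* is not transcribed.
→ *kulP* is OFF.
Turanose is absent, so SovW is inactive.
Diaminopimelate is absent, so SovM is inactive.
Required activator SovW is absent, so *gorR* is not transcribed.
→ *gorR* is OFF.
CilB is produced constitutively and is active.
Co²⁺ is present, so DovC is inactive.
Required activator DovC is absent, so *jovG* is not transcribed.
→ *jovG* is OFF.
ppGpp is present, so ZorS is inactive.
Citrulline is absent, so TorD is inactive.
Required activator TorD is absent, so *holW* is not transcribed.
So HolW is not produced.
With no repressor bound, *fenV* is transcribed.
→ *fenV* is ON.
1 of the 4 genes is transcribed.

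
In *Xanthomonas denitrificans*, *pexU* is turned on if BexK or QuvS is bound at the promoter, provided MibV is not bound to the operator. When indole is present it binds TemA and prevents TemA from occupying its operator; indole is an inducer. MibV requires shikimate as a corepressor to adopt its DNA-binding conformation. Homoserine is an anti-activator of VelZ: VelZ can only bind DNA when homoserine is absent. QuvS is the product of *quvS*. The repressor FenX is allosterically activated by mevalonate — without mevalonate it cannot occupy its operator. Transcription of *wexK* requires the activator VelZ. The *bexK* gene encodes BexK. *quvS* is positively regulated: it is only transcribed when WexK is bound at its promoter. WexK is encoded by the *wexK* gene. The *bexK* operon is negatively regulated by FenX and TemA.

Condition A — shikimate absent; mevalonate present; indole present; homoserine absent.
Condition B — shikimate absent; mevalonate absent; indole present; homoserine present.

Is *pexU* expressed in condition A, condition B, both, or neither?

both

Condition A:
Shikimate is absent, so MibV is inactive.
Mevalonate is present, so FenX is active.
Indole is present, so TemA is inactive.
With repressor FenX bound, *bexK* is not transcribed.
So BexK is not produced.
Homoserine is absent, so VelZ is active.
No repressor is bound and VelZ is active, so *wexK* is transcribed.
So WexK is produced and active.
No repressor is bound and WexK is active, so *quvS* is transcribed.
So QuvS is produced and active.
Activator QuvS is present, so *pexU* is transcribed.
→ *pexU* is ON in A.
Condition B:
Shikimate is absent, so MibV is inactive.
Mevalonate is absent, so FenX is inactive.
Indole is present, so TemA is inactive.
With no repressor bound, *bexK* is transcribed.
So BexK is produced and active.
Homoserine is present, so VelZ is inactive.
Required activator VelZ is absent, so *wexK* is not transcribed.
So WexK is not produced.
Required activator WexK is absent, so *quvS* is not transcribed.
So QuvS is not produced.
Activator BexK is present, so *pexU* is transcribed.
→ *pexU* is ON in B.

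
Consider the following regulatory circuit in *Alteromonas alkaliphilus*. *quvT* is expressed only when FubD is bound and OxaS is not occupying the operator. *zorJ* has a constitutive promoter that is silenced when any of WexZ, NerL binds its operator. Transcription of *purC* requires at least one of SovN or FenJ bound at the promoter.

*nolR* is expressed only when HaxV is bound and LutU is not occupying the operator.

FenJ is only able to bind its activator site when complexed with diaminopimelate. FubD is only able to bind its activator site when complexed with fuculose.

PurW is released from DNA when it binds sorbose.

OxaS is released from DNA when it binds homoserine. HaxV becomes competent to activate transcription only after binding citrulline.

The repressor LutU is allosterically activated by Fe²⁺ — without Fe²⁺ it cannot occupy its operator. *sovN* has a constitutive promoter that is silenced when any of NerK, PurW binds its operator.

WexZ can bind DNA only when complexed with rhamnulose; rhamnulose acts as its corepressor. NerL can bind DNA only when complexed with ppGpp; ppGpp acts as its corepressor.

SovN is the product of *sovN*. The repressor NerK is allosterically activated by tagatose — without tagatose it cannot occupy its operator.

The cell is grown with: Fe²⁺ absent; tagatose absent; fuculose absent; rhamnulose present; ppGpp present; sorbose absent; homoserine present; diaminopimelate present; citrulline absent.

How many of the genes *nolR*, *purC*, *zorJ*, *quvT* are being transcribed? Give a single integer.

Fe²⁺ is absent, so LutU is inactive.
Citrulline is absent, so HaxV is inactive.
Required activator HaxV is absent, so *nolR* is not transcribed.
→ *nolR* is OFF.
Tagatose is absent, so NerK is inactive.
Sorbose is absent, so PurW is active.
With repressor PurW bound, *sovN* is not transcribed.
So SovN is not produced.
Diaminopimelate is present, so FenJ is active.
Activator FenJ is present, so *purC* is transcribed.
→ *purC* is ON.
Rhamnulose is present, so WexZ is active.
ppGpp is present, so NerL is active.
With repressor WexZ bound, *zorJ* is not transcribed.
→ *zorJ* is OFF.
Fuculose is absent, so FubD is inactive.
Homoserine is present, so OxaS is inactive.
Required activator FubD is absent, so *quvT* is not transcribed.
→ *quvT* is OFF.
1 of the 4 genes is transcribed.

1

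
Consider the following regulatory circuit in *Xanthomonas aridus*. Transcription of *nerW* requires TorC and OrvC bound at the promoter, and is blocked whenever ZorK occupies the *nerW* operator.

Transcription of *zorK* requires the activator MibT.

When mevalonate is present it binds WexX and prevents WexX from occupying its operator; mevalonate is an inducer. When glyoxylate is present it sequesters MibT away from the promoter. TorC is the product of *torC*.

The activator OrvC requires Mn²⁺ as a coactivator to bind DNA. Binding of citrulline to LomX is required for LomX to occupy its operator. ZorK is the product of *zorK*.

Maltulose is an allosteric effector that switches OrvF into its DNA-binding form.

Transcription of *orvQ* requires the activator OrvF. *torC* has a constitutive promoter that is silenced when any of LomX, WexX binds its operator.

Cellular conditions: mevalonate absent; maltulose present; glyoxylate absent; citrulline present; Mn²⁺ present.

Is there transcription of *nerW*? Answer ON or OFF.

OFF

Citrulline is present, so LomX is active.
Mevalonate is absent, so WexX is active.
With repressor LomX bound, *torC* is not transcribed.
So TorC is not produced.
Glyoxylate is absent, so MibT is active.
No repressor is bound and MibT is active, so *zorK* is transcribed.
So ZorK is produced and active.
Mn²⁺ is present, so OrvC is active.
With repressor ZorK bound, *nerW* is not transcribed.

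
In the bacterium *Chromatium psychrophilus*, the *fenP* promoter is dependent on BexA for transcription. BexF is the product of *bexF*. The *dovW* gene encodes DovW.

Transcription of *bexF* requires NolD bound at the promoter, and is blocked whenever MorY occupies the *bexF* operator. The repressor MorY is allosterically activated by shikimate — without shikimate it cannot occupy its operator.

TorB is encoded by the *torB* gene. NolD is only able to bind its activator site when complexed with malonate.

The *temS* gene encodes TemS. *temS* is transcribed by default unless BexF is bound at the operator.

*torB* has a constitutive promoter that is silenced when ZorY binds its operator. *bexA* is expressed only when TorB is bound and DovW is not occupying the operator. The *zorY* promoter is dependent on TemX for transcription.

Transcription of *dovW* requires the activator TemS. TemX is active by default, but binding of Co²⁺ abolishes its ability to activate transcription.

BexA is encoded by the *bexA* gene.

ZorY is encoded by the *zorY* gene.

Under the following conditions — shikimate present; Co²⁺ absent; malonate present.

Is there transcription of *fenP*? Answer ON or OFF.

OFF

Malonate is present, so NolD is active.
Shikimate is present, so MorY is active.
With repressor MorY bound, *bexF* is not transcribed.
So BexF is not produced.
With no repressor bound, *temS* is transcribed.
So TemS is produced and active.
No repressor is bound and TemS is active, so *dovW* is transcribed.
So DovW is produced and active.
Co²⁺ is absent, so TemX is active.
No repressor is bound and TemX is active, so *zorY* is transcribed.
So ZorY is produced and active.
With repressor ZorY bound, *torB* is not transcribed.
So TorB is not produced.
With repressor DovW bound, *bexA* is not transcribed.
So BexA is not produced.
Required activator BexA is absent, so *fenP* is not transcribed.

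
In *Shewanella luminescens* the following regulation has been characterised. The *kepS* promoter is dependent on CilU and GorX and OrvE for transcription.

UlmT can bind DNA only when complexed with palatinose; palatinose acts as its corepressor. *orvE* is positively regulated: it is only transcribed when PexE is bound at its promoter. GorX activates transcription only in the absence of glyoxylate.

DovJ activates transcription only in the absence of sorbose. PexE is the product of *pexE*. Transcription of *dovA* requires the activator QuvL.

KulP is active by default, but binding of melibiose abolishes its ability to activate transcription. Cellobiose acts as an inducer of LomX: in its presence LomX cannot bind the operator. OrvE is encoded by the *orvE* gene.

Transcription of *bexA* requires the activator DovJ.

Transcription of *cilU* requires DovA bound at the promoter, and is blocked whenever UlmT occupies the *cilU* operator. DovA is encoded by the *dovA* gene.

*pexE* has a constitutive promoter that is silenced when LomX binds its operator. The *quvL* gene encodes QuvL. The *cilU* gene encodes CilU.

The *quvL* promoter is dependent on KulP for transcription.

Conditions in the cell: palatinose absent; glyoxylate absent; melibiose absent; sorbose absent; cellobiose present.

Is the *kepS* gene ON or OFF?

ON

Palatinose is absent, so UlmT is inactive.
Melibiose is absent, so KulP is active.
No repressor is bound and KulP is active, so *quvL* is transcribed.
So QuvL is produced and active.
No repressor is bound and QuvL is active, so *dovA* is transcribed.
So DovA is produced and active.
No repressor is bound and DovA is active, so *cilU* is transcribed.
So CilU is produced and active.
Glyoxylate is absent, so GorX is active.
Cellobiose is present, so LomX is inactive.
With no repressor bound, *pexE* is transcribed.
So PexE is produced and active.
No repressor is bound and PexE is active, so *orvE* is transcribed.
So OrvE is produced and active.
No repressor is bound and CilU and GorX and OrvE are active, so *kepS* is transcribed.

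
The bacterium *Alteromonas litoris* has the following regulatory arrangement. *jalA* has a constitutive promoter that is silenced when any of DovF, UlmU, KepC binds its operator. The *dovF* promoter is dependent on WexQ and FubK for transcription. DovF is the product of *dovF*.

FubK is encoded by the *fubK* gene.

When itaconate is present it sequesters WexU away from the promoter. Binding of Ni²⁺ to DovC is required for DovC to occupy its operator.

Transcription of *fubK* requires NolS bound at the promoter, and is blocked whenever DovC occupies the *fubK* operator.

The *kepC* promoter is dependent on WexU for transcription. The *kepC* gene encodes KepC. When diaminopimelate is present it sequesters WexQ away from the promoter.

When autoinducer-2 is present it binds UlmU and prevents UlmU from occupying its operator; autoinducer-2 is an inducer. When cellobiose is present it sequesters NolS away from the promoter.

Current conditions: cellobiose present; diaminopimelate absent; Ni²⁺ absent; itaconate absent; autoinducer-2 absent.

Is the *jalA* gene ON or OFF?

OFF

Diaminopimelate is absent, so WexQ is active.
Ni²⁺ is absent, so DovC is inactive.
Cellobiose is present, so NolS is inactive.
Required activator NolS is absent, so *fubK* is not transcribed.
So FubK is not produced.
Required activator FubK is absent, so *dovF* is not transcribed.
So DovF is not produced.
Autoinducer-2 is absent, so UlmU is active.
Itaconate is absent, so WexU is active.
No repressor is bound and WexU is active, so *kepC* is transcribed.
So KepC is produced and active.
With repressor UlmU bound, *jalA* is not transcribed.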